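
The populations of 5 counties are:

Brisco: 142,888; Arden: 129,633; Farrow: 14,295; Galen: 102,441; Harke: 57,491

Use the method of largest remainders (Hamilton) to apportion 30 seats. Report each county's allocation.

The standard divisor is 446748/30 ≈ 14891.6.
Standard quotas: Brisco 9.5952, Arden 8.7051, Farrow 0.9599, Galen 6.8791, Harke 3.8606.
Lower quotas: Brisco 9, Arden 8, Farrow 0, Galen 6, Harke 3 (sum 26, leaving 4 seats).
Remainders in descending order: Farrow 0.9599, Galen 0.8791, Harke 0.8606, Arden 0.7051, Brisco 0.5952.
The surplus seats go to Farrow, Galen, Harke, Arden.

Brisco 9, Arden 9, Farrow 1, Galen 7, Harke 4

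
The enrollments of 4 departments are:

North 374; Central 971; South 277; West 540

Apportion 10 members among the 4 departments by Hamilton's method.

Total 2162; standard divisor 2162/10 ≈ 216.2.
Standard quotas: North 1.730, Central 4.491, South 1.281, West 2.498.
Lower quotas: North 1, Central 4, South 1, West 2 (sum 8, leaving 2 seats).
Remainders in descending order: North 0.730, West 0.498, Central 0.491, South 0.281.
Largest remainders: North, West receive the extra seats.

North=2; Central=4; South=1; West=3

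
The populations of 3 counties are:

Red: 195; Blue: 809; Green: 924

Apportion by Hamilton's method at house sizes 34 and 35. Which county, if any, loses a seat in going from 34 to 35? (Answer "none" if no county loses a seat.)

At 34 seats: Red 4, Blue 14, Green 16.
At 35 seats: Red 3, Blue 15, Green 17.
Red drops from 4 to 3.

Red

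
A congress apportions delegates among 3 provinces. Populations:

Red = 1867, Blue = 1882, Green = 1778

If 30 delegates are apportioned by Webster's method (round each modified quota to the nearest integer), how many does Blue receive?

10

Standard divisor 5527/30 ≈ 184.233; standard quotas: Red 10.134, Blue 10.215, Green 9.651.
Rounding to the nearest integer gives Red 10, Blue 10, Green 10 — total 30, matching the house size, so no adjustment is needed.
Blue receives 10.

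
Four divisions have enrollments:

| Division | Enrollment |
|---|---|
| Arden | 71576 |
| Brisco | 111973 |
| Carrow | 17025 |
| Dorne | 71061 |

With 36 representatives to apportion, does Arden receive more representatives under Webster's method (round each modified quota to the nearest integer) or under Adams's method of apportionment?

Webster

Webster: Arden 10, Brisco 15, Carrow 2, Dorne 9.
Adams: Arden 9, Brisco 15, Carrow 3, Dorne 9.
Arden gets 10 under Webster and 9 under Adams.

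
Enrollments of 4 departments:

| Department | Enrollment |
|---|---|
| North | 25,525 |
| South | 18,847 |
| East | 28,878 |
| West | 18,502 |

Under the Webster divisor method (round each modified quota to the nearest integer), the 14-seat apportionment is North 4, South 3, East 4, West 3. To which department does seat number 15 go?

East

Priority for the next seat is population ÷ (current seats + 0.5).
Priorities: North 5672.222, South 5384.857, East 6417.333, West 5286.286.
Highest priority: East.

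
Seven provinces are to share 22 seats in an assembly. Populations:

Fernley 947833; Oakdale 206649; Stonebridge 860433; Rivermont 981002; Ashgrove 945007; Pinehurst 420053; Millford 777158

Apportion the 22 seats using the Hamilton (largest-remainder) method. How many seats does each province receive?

Total 5138135; standard divisor 5138135/22 ≈ 233551.591.
Standard quotas: Fernley 4.0583, Oakdale 0.8848, Stonebridge 3.6841, Rivermont 4.2004, Ashgrove 4.0462, Pinehurst 1.7985, Millford 3.3276.
Lower quotas: Fernley 4, Oakdale 0, Stonebridge 3, Rivermont 4, Ashgrove 4, Pinehurst 1, Millford 3 (sum 19, leaving 3 seats).
Remainders in descending order: Oakdale 0.8848, Pinehurst 0.7985, Stonebridge 0.6841, Millford 0.3276, Rivermont 0.2004, Fernley 0.0583, Ashgrove 0.0462.
Largest remainders: Oakdale, Pinehurst, Stonebridge receive the extra seats.

Fernley 4; Oakdale 1; Stonebridge 4; Rivermont 4; Ashgrove 4; Pinehurst 2; Millford 3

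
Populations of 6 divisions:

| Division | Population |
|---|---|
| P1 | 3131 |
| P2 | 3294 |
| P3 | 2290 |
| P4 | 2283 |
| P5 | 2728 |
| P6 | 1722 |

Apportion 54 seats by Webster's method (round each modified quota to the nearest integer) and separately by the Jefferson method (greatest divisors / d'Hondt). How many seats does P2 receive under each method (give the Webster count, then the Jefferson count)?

11 and 12

Webster: P1 11, P2 11, P3 8, P4 8, P5 10, P6 6.
Jefferson: P1 11, P2 12, P3 8, P4 8, P5 9, P6 6.
P2 gets 11 under Webster and 12 under Jefferson.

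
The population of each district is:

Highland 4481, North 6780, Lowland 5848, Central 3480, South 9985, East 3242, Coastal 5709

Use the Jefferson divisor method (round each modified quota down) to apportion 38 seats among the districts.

Standard divisor 39525/38 ≈ 1040.132; standard quotas: Highland 4.308, North 6.518, Lowland 5.622, Central 3.346, South 9.600, East 3.117, Coastal 5.489.
Rounding down gives 4, 6, 5, 3, 9, 3, 5 = 35 seats, so the divisor must be adjusted.
With modified divisor 960: modified quotas Highland 4.668, North 7.062, Lowland 6.092, Central 3.625, South 10.401, East 3.377, Coastal 5.947.
Rounding down: Highland 4, North 7, Lowland 6, Central 3, South 10, East 3, Coastal 5 (total 38).

Highland=4, North=7, Lowland=6, Central=3, South=10, East=3, Coastal=5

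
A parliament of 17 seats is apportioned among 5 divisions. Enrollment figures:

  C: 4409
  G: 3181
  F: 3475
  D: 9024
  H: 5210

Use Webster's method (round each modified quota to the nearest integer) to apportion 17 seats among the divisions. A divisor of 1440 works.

With modified divisor 1440: modified quotas C 3.062, G 2.209, F 2.413, D 6.267, H 3.618.
Rounding to the nearest integer: C 3, G 2, F 2, D 6, H 4 (total 17).

C 3, G 2, F 2, D 6, H 4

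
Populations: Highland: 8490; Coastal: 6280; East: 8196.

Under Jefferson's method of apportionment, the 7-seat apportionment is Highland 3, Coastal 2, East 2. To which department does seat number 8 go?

East

Priority for the next seat is population ÷ (current seats + 1).
Priorities: Highland 2122.500, Coastal 2093.333, East 2732.000.
Highest priority: East.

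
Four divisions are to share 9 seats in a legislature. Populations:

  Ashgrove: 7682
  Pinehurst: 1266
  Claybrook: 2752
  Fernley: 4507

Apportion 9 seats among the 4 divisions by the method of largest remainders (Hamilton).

Standard divisor: 16207 ÷ 9 ≈ 1800.778.
Standard quotas: Ashgrove 4.2659, Pinehurst 0.7030, Claybrook 1.5282, Fernley 2.5028.
Lower quotas: Ashgrove 4, Pinehurst 0, Claybrook 1, Fernley 2 (sum 7, leaving 2 seats).
Remainders in descending order: Pinehurst 0.7030, Claybrook 0.5282, Fernley 0.5028, Ashgrove 0.2659.
The surplus seats go to Pinehurst, Claybrook.

Ashgrove 4, Pinehurst 1, Claybrook 2, Fernley 2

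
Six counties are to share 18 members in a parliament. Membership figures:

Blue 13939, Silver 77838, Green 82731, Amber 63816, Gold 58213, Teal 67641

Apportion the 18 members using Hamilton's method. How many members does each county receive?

Standard divisor: 364178 ÷ 18 ≈ 20232.111.
Standard quotas: Blue 0.6890, Silver 3.8473, Green 4.0891, Amber 3.1542, Gold 2.8773, Teal 3.3432.
Lower quotas: Blue 0, Silver 3, Green 4, Amber 3, Gold 2, Teal 3 (sum 15, leaving 3 seats).
Remainders in descending order: Gold 0.8773, Silver 0.8473, Blue 0.6890, Teal 0.3432, Amber 0.1542, Green 0.0891.
The surplus seats go to Gold, Silver, Blue.

Blue=1; Silver=4; Green=4; Amber=3; Gold=3; Teal=3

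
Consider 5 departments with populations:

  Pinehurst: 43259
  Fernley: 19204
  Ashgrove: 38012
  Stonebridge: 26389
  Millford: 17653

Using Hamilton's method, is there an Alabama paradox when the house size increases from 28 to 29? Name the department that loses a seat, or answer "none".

At 28 seats: Pinehurst 8, Fernley 4, Ashgrove 7, Stonebridge 5, Millford 4.
At 29 seats: Pinehurst 9, Fernley 4, Ashgrove 8, Stonebridge 5, Millford 3.
Millford drops from 4 to 3.

Millford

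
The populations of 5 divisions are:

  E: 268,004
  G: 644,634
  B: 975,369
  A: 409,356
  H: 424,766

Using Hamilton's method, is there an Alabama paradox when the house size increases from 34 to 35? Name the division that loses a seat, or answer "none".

E

At 34 seats: E 4, G 8, B 12, A 5, H 5.
At 35 seats: E 3, G 8, B 13, A 5, H 6.
E drops from 4 to 3.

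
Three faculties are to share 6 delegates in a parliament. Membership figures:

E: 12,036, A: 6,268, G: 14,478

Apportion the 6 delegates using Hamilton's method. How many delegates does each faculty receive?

E 2, A 1, G 3

Total 32782; standard divisor 32782/6 ≈ 5463.667.
Standard quotas: E 2.2029, A 1.1472, G 2.6499.
Lower quotas: E 2, A 1, G 2 (sum 5, leaving 1 seat).
Remainders in descending order: G 0.6499, E 0.2029, A 0.1472.
The surplus seat goes to G.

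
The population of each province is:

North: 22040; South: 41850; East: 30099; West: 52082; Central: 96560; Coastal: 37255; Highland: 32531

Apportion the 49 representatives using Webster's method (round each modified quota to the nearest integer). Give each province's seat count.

Standard divisor 312417/49 ≈ 6375.857; standard quotas: North 3.457, South 6.564, East 4.721, West 8.169, Central 15.145, Coastal 5.843, Highland 5.102.
Rounding to the nearest integer gives North 3, South 7, East 5, West 8, Central 15, Coastal 6, Highland 5 — total 49, matching the house size, so no adjustment is needed.

North 3; South 7; East 5; West 8; Central 15; Coastal 6; Highland 5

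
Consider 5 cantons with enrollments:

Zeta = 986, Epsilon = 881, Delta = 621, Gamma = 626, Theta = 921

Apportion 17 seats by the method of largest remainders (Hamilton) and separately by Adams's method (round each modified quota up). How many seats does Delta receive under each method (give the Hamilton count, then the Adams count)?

2 and 3

Hamilton: Zeta 4, Epsilon 4, Delta 2, Gamma 3, Theta 4.
Adams: Zeta 4, Epsilon 3, Delta 3, Gamma 3, Theta 4.
Delta gets 2 under Hamilton and 3 under Adams.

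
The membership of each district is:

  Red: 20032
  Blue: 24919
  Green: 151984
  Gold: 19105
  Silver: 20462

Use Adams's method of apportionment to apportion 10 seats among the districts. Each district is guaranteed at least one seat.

Standard divisor 236502/10 ≈ 23650.2; standard quotas: Red 0.847, Blue 1.054, Green 6.426, Gold 0.808, Silver 0.865.
Rounding up gives 1, 2, 7, 1, 1 = 12 seats, so the divisor must be adjusted.
With modified divisor 27900: modified quotas Red 0.718, Blue 0.893, Green 5.447, Gold 0.685, Silver 0.733.
Rounding up: Red 1, Blue 1, Green 6, Gold 1, Silver 1 (total 10).

Red=1; Blue=1; Green=6; Gold=1; Silver=1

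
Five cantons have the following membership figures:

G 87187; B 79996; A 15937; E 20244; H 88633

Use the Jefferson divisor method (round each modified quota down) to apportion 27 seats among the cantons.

G 8; B 8; A 1; E 2; H 8

Standard divisor 291997/27 ≈ 10814.704; standard quotas: G 8.062, B 7.397, A 1.474, E 1.872, H 8.196.
Rounding down gives 8, 7, 1, 1, 8 = 25 seats, so the divisor must be adjusted.
With modified divisor 9900: modified quotas G 8.807, B 8.080, A 1.610, E 2.045, H 8.953.
Rounding down: G 8, B 8, A 1, E 2, H 8 (total 27).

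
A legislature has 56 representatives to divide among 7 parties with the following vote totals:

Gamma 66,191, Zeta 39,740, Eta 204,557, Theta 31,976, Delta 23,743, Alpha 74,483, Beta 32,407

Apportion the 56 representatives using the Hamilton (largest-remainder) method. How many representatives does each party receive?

Standard divisor: 473097 ÷ 56 ≈ 8448.161.
Standard quotas: Gamma 7.8350, Zeta 4.7040, Eta 24.2132, Theta 3.7850, Delta 2.8104, Alpha 8.8165, Beta 3.8360.
Lower quotas: Gamma 7, Zeta 4, Eta 24, Theta 3, Delta 2, Alpha 8, Beta 3 (sum 51, leaving 5 seats).
Remainders in descending order: Beta 0.8360, Gamma 0.8350, Alpha 0.8165, Delta 0.8104, Theta 0.7850, Zeta 0.7040, Eta 0.2132.
Largest remainders: Beta, Gamma, Alpha, Delta, Theta receive the extra seats.

Gamma=8; Zeta=4; Eta=24; Theta=4; Delta=3; Alpha=9; Beta=4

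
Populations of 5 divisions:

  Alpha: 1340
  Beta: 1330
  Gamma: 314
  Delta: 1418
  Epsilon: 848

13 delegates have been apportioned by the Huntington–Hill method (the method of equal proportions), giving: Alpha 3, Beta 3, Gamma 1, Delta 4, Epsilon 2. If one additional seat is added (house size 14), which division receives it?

Priority for the next seat is population ÷ (√(s·(s+1))).
Priorities: Alpha 386.825, Beta 383.938, Gamma 222.032, Delta 317.074, Epsilon 346.195.
Highest priority: Alpha.

Alpha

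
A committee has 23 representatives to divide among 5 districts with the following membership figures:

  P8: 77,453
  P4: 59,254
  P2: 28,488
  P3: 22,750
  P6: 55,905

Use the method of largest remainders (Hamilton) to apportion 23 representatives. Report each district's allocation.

P8=7; P4=6; P2=3; P3=2; P6=5

Standard divisor: 243850 ÷ 23 ≈ 10602.174.
Standard quotas: P8 7.3054, P4 5.5889, P2 2.6870, P3 2.1458, P6 5.2730.
Lower quotas: P8 7, P4 5, P2 2, P3 2, P6 5 (sum 21, leaving 2 seats).
Remainders in descending order: P2 0.6870, P4 0.5889, P8 0.3054, P6 0.2730, P3 0.1458.
The surplus seats go to P2, P4.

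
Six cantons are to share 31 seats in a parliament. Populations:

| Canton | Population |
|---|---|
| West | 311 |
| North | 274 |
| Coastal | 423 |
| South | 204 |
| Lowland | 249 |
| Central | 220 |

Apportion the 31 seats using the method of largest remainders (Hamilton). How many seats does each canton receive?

West: 6; North: 5; Coastal: 8; South: 4; Lowland: 4; Central: 4

Total 1681; standard divisor 1681/31 ≈ 54.226.
Standard quotas: West 5.735, North 5.053, Coastal 7.801, South 3.762, Lowland 4.592, Central 4.057.
Lower quotas: West 5, North 5, Coastal 7, South 3, Lowland 4, Central 4 (sum 28, leaving 3 seats).
Remainders in descending order: Coastal 0.801, South 0.762, West 0.735, Lowland 0.592, Central 0.057, North 0.053.
The surplus seats go to Coastal, South, West.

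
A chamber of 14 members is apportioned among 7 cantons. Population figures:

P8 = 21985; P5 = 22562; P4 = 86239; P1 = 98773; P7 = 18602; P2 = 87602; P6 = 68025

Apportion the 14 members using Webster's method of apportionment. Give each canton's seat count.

Standard divisor 403788/14 ≈ 28842; standard quotas: P8 0.762, P5 0.782, P4 2.990, P1 3.425, P7 0.645, P2 3.037, P6 2.359.
Rounding to the nearest integer gives P8 1, P5 1, P4 3, P1 3, P7 1, P2 3, P6 2 — total 14, matching the house size, so no adjustment is needed.

P8: 1, P5: 1, P4: 3, P1: 3, P7: 1, P2: 3, P6: 2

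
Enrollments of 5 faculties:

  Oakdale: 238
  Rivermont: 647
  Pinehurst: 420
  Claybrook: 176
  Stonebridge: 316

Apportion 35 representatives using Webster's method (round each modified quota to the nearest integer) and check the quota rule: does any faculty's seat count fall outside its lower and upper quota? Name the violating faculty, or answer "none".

Standard quotas: Oakdale 4.636, Rivermont 12.602, Pinehurst 8.180, Claybrook 3.428, Stonebridge 6.155.
Webster allocation: Oakdale 5, Rivermont 13, Pinehurst 8, Claybrook 3, Stonebridge 6.
Every allocation lies between the lower and upper quota.

none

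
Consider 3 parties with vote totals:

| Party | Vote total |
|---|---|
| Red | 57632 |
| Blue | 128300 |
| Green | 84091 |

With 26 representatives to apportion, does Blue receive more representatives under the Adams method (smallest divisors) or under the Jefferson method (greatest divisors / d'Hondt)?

Jefferson

Adams: Red 6, Blue 12, Green 8.
Jefferson: Red 5, Blue 13, Green 8.
Blue gets 12 under Adams and 13 under Jefferson.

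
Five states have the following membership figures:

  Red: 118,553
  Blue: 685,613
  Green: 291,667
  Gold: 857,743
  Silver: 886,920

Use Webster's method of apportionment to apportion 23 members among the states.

Red 1, Blue 6, Green 2, Gold 7, Silver 7

Standard divisor 2840496/23 ≈ 123499.826; standard quotas: Red 0.960, Blue 5.552, Green 2.362, Gold 6.945, Silver 7.182.
Rounding to the nearest integer gives Red 1, Blue 6, Green 2, Gold 7, Silver 7 — total 23, matching the house size, so no adjustment is needed.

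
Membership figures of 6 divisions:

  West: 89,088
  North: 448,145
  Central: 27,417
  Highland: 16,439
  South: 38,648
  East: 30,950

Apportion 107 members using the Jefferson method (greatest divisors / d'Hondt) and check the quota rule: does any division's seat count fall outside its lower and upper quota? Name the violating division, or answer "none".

North

Standard quotas: West 14.650, North 73.694, Central 4.508, Highland 2.703, South 6.355, East 5.089.
Jefferson allocation: West 15, North 75, Central 4, Highland 2, South 6, East 5.
North has quota 73.694 (lower 73, upper 74) but receives 75 — outside the quota interval.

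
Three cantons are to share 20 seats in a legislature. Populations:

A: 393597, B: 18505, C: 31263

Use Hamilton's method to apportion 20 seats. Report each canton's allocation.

A: 18; B: 1; C: 1

The standard divisor is 443365/20 ≈ 22168.25.
Standard quotas: A 17.7550, B 0.8348, C 1.4103.
Lower quotas: A 17, B 0, C 1 (sum 18, leaving 2 seats).
Remainders in descending order: B 0.8348, A 0.7550, C 0.4103.
Largest remainders: B, A receive the extra seats.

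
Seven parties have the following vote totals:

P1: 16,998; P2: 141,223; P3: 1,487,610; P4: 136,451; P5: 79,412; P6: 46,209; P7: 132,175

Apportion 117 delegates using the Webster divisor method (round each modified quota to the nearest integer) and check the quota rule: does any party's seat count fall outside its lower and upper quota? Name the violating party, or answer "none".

P3

Standard quotas: P1 0.975, P2 8.099, P3 85.316, P4 7.826, P5 4.554, P6 2.650, P7 7.580.
Webster allocation: P1 1, P2 8, P3 84, P4 8, P5 5, P6 3, P7 8.
P3 has quota 85.316 (lower 85, upper 86) but receives 84 — outside the quota interval.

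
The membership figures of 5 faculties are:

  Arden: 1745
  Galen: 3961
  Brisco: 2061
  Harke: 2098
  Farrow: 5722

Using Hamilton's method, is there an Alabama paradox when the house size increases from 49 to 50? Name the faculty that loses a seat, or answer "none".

Arden

At 49 seats: Arden 6, Galen 12, Brisco 6, Harke 7, Farrow 18.
At 50 seats: Arden 5, Galen 13, Brisco 7, Harke 7, Farrow 18.
Arden drops from 6 to 5.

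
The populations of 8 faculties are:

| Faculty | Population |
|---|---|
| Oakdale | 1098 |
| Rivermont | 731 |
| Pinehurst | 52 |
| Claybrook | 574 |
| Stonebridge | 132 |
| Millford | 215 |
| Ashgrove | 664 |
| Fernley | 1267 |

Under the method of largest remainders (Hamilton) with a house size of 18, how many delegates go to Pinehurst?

0

The standard divisor is 4733/18 ≈ 262.944.
Standard quotas: Oakdale 4.176, Rivermont 2.780, Pinehurst 0.198, Claybrook 2.183, Stonebridge 0.502, Millford 0.818, Ashgrove 2.525, Fernley 4.819.
Lower quotas: Oakdale 4, Rivermont 2, Pinehurst 0, Claybrook 2, Stonebridge 0, Millford 0, Ashgrove 2, Fernley 4 (sum 14, leaving 4 seats).
Remainders in descending order: Fernley 0.819, Millford 0.818, Rivermont 0.780, Ashgrove 0.525, Stonebridge 0.502, Pinehurst 0.198, Claybrook 0.183, Oakdale 0.176.
Largest remainders: Fernley, Millford, Rivermont, Ashgrove receive the extra seats.
Pinehurst receives 0.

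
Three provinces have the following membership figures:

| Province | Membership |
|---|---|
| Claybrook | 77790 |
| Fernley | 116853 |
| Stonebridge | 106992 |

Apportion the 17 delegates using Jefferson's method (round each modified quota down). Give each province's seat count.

Claybrook 4, Fernley 7, Stonebridge 6

Standard divisor 301635/17 ≈ 17743.235; standard quotas: Claybrook 4.384, Fernley 6.586, Stonebridge 6.030.
Rounding down gives 4, 6, 6 = 16 seats, so the divisor must be adjusted.
With modified divisor 16100: modified quotas Claybrook 4.832, Fernley 7.258, Stonebridge 6.645.
Rounding down: Claybrook 4, Fernley 7, Stonebridge 6 (total 17).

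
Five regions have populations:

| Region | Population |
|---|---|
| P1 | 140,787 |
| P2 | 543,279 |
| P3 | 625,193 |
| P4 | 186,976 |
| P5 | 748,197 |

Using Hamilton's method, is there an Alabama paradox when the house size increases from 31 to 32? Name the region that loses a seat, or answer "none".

At 31 seats: P1 2, P2 7, P3 9, P4 3, P5 10.
At 32 seats: P1 2, P2 8, P3 9, P4 2, P5 11.
P4 drops from 3 to 2.

P4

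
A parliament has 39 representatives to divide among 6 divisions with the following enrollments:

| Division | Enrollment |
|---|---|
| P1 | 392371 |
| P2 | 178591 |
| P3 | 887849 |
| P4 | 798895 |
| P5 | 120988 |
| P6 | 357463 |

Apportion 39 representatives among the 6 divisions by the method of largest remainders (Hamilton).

The standard divisor is 2736157/39 ≈ 70157.872.
Standard quotas: P1 5.5927, P2 2.5456, P3 12.6550, P4 11.3871, P5 1.7245, P6 5.0951.
Lower quotas: P1 5, P2 2, P3 12, P4 11, P5 1, P6 5 (sum 36, leaving 3 seats).
Remainders in descending order: P5 0.7245, P3 0.6550, P1 0.5927, P2 0.5456, P4 0.3871, P6 0.0951.
Largest remainders: P5, P3, P1 receive the extra seats.

P1: 6, P2: 2, P3: 13, P4: 11, P5: 2, P6: 5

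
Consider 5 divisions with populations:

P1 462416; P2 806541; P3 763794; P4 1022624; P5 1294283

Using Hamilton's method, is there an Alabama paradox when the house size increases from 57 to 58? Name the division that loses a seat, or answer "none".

none

At 57 seats: P1 6, P2 11, P3 10, P4 13, P5 17.
At 58 seats: P1 6, P2 11, P3 10, P4 14, P5 17.
No division's allocation decreased.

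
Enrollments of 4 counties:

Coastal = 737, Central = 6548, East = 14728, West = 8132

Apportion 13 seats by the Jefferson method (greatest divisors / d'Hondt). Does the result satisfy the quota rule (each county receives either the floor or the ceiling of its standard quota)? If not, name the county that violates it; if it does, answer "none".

Standard quotas: Coastal 0.318, Central 2.824, East 6.351, West 3.507.
Jefferson allocation: Coastal 0, Central 3, East 7, West 3.
Every allocation lies between the lower and upper quota.

none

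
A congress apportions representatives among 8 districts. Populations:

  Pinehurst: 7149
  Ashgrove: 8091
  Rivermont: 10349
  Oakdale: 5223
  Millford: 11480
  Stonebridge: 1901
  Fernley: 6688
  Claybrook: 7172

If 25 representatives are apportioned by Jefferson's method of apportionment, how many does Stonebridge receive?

0

Standard divisor 58053/25 ≈ 2322.12; standard quotas: Pinehurst 3.079, Ashgrove 3.484, Rivermont 4.457, Oakdale 2.249, Millford 4.944, Stonebridge 0.819, Fernley 2.880, Claybrook 3.089.
Rounding down gives 3, 3, 4, 2, 4, 0, 2, 3 = 21 seats, so the divisor must be adjusted.
With modified divisor 2000: modified quotas Pinehurst 3.575, Ashgrove 4.045, Rivermont 5.175, Oakdale 2.611, Millford 5.740, Stonebridge 0.951, Fernley 3.344, Claybrook 3.586.
Rounding down: Pinehurst 3, Ashgrove 4, Rivermont 5, Oakdale 2, Millford 5, Stonebridge 0, Fernley 3, Claybrook 3 (total 25).
Stonebridge receives 0.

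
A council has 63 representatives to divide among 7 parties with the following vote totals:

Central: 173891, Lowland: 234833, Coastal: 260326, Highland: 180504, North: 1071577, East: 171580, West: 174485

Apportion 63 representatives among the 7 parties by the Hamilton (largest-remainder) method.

Central=5, Lowland=6, Coastal=7, Highland=5, North=30, East=5, West=5

Total 2267196; standard divisor 2267196/63 ≈ 35987.238.
Standard quotas: Central 4.8320, Lowland 6.5255, Coastal 7.2338, Highland 5.0158, North 29.7766, East 4.7678, West 4.8485.
Lower quotas: Central 4, Lowland 6, Coastal 7, Highland 5, North 29, East 4, West 4 (sum 59, leaving 4 seats).
Remainders in descending order: West 0.8485, Central 0.8320, North 0.7766, East 0.7678, Lowland 0.5255, Coastal 0.2338, Highland 0.0158.
The surplus seats go to West, Central, North, East.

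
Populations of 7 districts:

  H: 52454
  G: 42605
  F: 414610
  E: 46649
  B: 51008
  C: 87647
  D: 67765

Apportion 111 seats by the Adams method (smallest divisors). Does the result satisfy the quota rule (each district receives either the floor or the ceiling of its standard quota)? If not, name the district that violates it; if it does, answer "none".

Standard quotas: H 7.634, G 6.200, F 60.338, E 6.789, B 7.423, C 12.755, D 9.862.
Adams allocation: H 8, G 6, F 59, E 7, B 8, C 13, D 10.
F has quota 60.338 (lower 60, upper 61) but receives 59 — outside the quota interval.

F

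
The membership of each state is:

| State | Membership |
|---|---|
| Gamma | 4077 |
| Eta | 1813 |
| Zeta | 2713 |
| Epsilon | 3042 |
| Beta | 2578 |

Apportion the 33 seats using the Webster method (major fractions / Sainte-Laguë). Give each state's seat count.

Standard divisor 14223/33 ≈ 431; standard quotas: Gamma 9.459, Eta 4.206, Zeta 6.295, Epsilon 7.058, Beta 5.981.
Rounding to the nearest integer gives 9, 4, 6, 7, 6 = 32 seats, so the divisor must be adjusted.
With modified divisor 420: modified quotas Gamma 9.707, Eta 4.317, Zeta 6.460, Epsilon 7.243, Beta 6.138.
Rounding to the nearest integer: Gamma 10, Eta 4, Zeta 6, Epsilon 7, Beta 6 (total 33).

Gamma=10; Eta=4; Zeta=6; Epsilon=7; Beta=6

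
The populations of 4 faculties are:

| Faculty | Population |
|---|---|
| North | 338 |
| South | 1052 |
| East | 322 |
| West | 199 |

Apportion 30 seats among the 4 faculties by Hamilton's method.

The standard divisor is 1911/30 ≈ 63.7.
Standard quotas: North 5.306, South 16.515, East 5.055, West 3.124.
Lower quotas: North 5, South 16, East 5, West 3 (sum 29, leaving 1 seat).
Remainders in descending order: South 0.515, North 0.306, West 0.124, East 0.055.
The surplus seat goes to South.

North: 5, South: 17, East: 5, West: 3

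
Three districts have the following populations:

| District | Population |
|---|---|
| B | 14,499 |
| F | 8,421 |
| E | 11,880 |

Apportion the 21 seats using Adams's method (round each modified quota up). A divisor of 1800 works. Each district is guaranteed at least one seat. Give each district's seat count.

B: 9; F: 5; E: 7

With modified divisor 1800: modified quotas B 8.055, F 4.678, E 6.600.
Rounding up: B 9, F 5, E 7 (total 21).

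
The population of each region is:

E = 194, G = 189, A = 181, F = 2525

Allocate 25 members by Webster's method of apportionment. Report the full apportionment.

Standard divisor 3089/25 ≈ 123.56; standard quotas: E 1.570, G 1.530, A 1.465, F 20.435.
Rounding to the nearest integer gives E 2, G 2, A 1, F 20 — total 25, matching the house size, so no adjustment is needed.

E 2, G 2, A 1, F 20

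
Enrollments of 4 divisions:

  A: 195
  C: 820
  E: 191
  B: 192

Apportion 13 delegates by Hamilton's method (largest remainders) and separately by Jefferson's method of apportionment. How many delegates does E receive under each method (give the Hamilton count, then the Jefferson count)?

Hamilton: A 2, C 7, E 2, B 2.
Jefferson: A 2, C 8, E 1, B 2.
E gets 2 under Hamilton and 1 under Jefferson.

2 and 1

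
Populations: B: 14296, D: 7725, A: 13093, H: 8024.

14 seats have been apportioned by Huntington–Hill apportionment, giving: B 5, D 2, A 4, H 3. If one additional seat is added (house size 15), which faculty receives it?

Priority for the next seat is population ÷ (√(s·(s+1))).
Priorities: B 2610.081, D 3153.718, A 2927.684, H 2316.329.
Highest priority: D.

D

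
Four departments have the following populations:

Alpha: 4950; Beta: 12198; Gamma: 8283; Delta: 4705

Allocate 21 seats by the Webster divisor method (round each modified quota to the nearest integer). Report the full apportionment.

Alpha 3; Beta 9; Gamma 6; Delta 3

Standard divisor 30136/21 ≈ 1435.048; standard quotas: Alpha 3.449, Beta 8.500, Gamma 5.772, Delta 3.279.
Rounding to the nearest integer gives Alpha 3, Beta 9, Gamma 6, Delta 3 — total 21, matching the house size, so no adjustment is needed.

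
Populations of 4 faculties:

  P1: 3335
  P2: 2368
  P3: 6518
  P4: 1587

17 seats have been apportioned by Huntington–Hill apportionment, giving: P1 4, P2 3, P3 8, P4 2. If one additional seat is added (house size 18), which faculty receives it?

P3

Priority for the next seat is population ÷ (√(s·(s+1))).
Priorities: P1 745.729, P2 683.583, P3 768.154, P4 647.890.
Highest priority: P3.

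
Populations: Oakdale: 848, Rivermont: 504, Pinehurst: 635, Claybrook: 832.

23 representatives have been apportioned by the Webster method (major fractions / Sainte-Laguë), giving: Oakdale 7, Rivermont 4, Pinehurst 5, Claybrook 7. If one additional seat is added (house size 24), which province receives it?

Priority for the next seat is population ÷ (current seats + 0.5).
Priorities: Oakdale 113.067, Rivermont 112.000, Pinehurst 115.455, Claybrook 110.933.
Highest priority: Pinehurst.

Pinehurst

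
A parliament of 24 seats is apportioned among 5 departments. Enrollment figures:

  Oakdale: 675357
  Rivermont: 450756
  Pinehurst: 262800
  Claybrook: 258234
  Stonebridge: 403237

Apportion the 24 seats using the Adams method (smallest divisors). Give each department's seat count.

Oakdale: 8; Rivermont: 5; Pinehurst: 3; Claybrook: 3; Stonebridge: 5

Standard divisor 2050384/24 ≈ 85432.667; standard quotas: Oakdale 7.905, Rivermont 5.276, Pinehurst 3.076, Claybrook 3.023, Stonebridge 4.720.
Rounding up gives 8, 6, 4, 4, 5 = 27 seats, so the divisor must be adjusted.
With modified divisor 93300: modified quotas Oakdale 7.239, Rivermont 4.831, Pinehurst 2.817, Claybrook 2.768, Stonebridge 4.322.
Rounding up: Oakdale 8, Rivermont 5, Pinehurst 3, Claybrook 3, Stonebridge 5 (total 24).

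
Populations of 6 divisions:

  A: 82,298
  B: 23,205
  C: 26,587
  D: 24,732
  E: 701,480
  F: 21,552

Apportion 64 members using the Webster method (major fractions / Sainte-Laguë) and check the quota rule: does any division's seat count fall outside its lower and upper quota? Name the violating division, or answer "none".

Standard quotas: A 5.986, B 1.688, C 1.934, D 1.799, E 51.025, F 1.568.
Webster allocation: A 6, B 2, C 2, D 2, E 50, F 2.
E has quota 51.025 (lower 51, upper 52) but receives 50 — outside the quota interval.

E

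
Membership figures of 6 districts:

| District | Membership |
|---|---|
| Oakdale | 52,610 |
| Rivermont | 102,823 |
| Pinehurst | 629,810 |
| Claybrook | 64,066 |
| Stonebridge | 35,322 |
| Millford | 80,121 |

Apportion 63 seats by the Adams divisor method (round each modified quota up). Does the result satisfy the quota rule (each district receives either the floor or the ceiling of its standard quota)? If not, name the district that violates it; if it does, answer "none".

Pinehurst

Standard quotas: Oakdale 3.436, Rivermont 6.715, Pinehurst 41.128, Claybrook 4.184, Stonebridge 2.307, Millford 5.232.
Adams allocation: Oakdale 4, Rivermont 7, Pinehurst 40, Claybrook 4, Stonebridge 3, Millford 5.
Pinehurst has quota 41.128 (lower 41, upper 42) but receives 40 — outside the quota interval.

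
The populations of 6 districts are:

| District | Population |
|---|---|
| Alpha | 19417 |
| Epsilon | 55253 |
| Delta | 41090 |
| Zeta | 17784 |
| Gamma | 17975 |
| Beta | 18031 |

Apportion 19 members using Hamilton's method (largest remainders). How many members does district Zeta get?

2

Standard divisor: 169550 ÷ 19 ≈ 8923.684.
Standard quotas: Alpha 2.1759, Epsilon 6.1917, Delta 4.6046, Zeta 1.9929, Gamma 2.0143, Beta 2.0206.
Lower quotas: Alpha 2, Epsilon 6, Delta 4, Zeta 1, Gamma 2, Beta 2 (sum 17, leaving 2 seats).
Remainders in descending order: Zeta 0.9929, Delta 0.6046, Epsilon 0.1917, Alpha 0.1759, Beta 0.0206, Gamma 0.0143.
The surplus seats go to Zeta, Delta.
Zeta receives 2.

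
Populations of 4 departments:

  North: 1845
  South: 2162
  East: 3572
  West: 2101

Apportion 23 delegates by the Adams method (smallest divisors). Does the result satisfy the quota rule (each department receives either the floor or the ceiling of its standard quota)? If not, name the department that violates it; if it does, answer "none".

Standard quotas: North 4.384, South 5.137, East 8.487, West 4.992.
Adams allocation: North 5, South 5, East 8, West 5.
Every allocation lies between the lower and upper quota.

none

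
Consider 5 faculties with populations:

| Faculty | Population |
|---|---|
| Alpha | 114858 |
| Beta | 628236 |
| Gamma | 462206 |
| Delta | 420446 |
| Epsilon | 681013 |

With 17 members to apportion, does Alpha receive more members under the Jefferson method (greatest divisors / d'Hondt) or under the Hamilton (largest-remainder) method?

Hamilton

Jefferson: Alpha 0, Beta 5, Gamma 4, Delta 3, Epsilon 5.
Hamilton: Alpha 1, Beta 5, Gamma 3, Delta 3, Epsilon 5.
Alpha gets 0 under Jefferson and 1 under Hamilton.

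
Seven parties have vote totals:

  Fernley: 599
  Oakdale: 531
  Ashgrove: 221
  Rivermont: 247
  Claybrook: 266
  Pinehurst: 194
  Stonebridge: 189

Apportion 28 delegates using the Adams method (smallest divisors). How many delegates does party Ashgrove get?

3

Standard divisor 2247/28 ≈ 80.25; standard quotas: Fernley 7.464, Oakdale 6.617, Ashgrove 2.754, Rivermont 3.078, Claybrook 3.315, Pinehurst 2.417, Stonebridge 2.355.
Rounding up gives 8, 7, 3, 4, 4, 3, 3 = 32 seats, so the divisor must be adjusted.
With modified divisor 90: modified quotas Fernley 6.656, Oakdale 5.900, Ashgrove 2.456, Rivermont 2.744, Claybrook 2.956, Pinehurst 2.156, Stonebridge 2.100.
Rounding up: Fernley 7, Oakdale 6, Ashgrove 3, Rivermont 3, Claybrook 3, Pinehurst 3, Stonebridge 3 (total 28).
Ashgrove receives 3.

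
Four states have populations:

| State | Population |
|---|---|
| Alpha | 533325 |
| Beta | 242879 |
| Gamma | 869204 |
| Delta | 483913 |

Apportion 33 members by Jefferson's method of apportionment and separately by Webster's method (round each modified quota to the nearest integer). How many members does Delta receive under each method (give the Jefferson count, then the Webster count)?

7 and 8

Jefferson: Alpha 8, Beta 4, Gamma 14, Delta 7.
Webster: Alpha 8, Beta 4, Gamma 13, Delta 8.
Delta gets 7 under Jefferson and 8 under Webster.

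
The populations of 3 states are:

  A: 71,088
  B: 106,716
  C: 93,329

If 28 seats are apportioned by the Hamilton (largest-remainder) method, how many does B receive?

The standard divisor is 271133/28 ≈ 9683.321.
Standard quotas: A 7.3413, B 11.0206, C 9.6381.
Lower quotas: A 7, B 11, C 9 (sum 27, leaving 1 seat).
Remainders in descending order: C 0.6381, A 0.3413, B 0.0206.
Largest remainder: C receives the extra seat.
B receives 11.

11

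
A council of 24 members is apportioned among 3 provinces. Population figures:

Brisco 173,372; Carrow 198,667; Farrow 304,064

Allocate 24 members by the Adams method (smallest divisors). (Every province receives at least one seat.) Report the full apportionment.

Standard divisor 676103/24 ≈ 28170.958; standard quotas: Brisco 6.154, Carrow 7.052, Farrow 10.794.
Rounding up gives 7, 8, 11 = 26 seats, so the divisor must be adjusted.
With modified divisor 29700: modified quotas Brisco 5.837, Carrow 6.689, Farrow 10.238.
Rounding up: Brisco 6, Carrow 7, Farrow 11 (total 24).

Brisco: 6; Carrow: 7; Farrow: 11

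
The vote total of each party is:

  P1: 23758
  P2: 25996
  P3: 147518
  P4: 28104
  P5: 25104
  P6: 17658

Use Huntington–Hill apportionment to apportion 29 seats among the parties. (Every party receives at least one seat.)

With divisor 9611: modified quotas P1 2.472, P2 2.705, P3 15.349, P4 2.924, P5 2.612, P6 1.837.
Geometric-mean thresholds: P1 √(2·3)=2.449, P2 √(2·3)=2.449, P3 √(15·16)=15.492, P4 √(2·3)=2.449, P5 √(2·3)=2.449, P6 √(1·2)=1.414.
Each quota rounded against its threshold gives P1 3, P2 3, P3 15, P4 3, P5 3, P6 2 (total 29).

P1 3, P2 3, P3 15, P4 3, P5 3, P6 2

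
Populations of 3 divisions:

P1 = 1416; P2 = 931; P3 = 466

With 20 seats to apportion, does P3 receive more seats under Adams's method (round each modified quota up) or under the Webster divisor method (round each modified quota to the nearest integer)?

Adams: P1 10, P2 6, P3 4.
Webster: P1 10, P2 7, P3 3.
P3 gets 4 under Adams and 3 under Webster.

Adams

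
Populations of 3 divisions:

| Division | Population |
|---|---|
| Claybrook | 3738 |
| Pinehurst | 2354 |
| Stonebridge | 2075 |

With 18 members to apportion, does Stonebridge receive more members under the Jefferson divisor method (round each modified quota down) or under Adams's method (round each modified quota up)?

Jefferson: Claybrook 9, Pinehurst 5, Stonebridge 4.
Adams: Claybrook 8, Pinehurst 5, Stonebridge 5.
Stonebridge gets 4 under Jefferson and 5 under Adams.

Adams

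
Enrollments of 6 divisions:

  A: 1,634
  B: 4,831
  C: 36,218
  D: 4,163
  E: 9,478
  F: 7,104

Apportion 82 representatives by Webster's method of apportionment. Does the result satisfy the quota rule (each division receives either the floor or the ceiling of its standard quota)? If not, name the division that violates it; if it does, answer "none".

Standard quotas: A 2.112, B 6.246, C 46.823, D 5.382, E 12.253, F 9.184.
Webster allocation: A 2, B 6, C 48, D 5, E 12, F 9.
C has quota 46.823 (lower 46, upper 47) but receives 48 — outside the quota interval.

C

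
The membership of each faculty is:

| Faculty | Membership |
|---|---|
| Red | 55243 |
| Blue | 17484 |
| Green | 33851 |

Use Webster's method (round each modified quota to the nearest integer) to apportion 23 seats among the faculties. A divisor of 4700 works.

With modified divisor 4700: modified quotas Red 11.754, Blue 3.720, Green 7.202.
Rounding to the nearest integer: Red 12, Blue 4, Green 7 (total 23).

Red=12, Blue=4, Green=7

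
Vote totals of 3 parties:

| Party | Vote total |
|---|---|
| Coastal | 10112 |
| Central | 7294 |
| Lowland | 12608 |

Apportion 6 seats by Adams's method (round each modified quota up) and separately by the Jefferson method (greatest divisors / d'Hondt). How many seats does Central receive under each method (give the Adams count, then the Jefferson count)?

Adams: Coastal 2, Central 2, Lowland 2.
Jefferson: Coastal 2, Central 1, Lowland 3.
Central gets 2 under Adams and 1 under Jefferson.

2 and 1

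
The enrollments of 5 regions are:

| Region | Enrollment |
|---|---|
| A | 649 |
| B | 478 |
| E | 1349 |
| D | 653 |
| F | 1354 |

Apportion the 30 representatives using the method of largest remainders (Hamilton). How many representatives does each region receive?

A 4; B 3; E 9; D 5; F 9

Standard divisor: 4483 ÷ 30 ≈ 149.433.
Standard quotas: A 4.343, B 3.199, E 9.027, D 4.370, F 9.061.
Lower quotas: A 4, B 3, E 9, D 4, F 9 (sum 29, leaving 1 seat).
Remainders in descending order: D 0.370, A 0.343, B 0.199, F 0.061, E 0.027.
Largest remainder: D receives the extra seat.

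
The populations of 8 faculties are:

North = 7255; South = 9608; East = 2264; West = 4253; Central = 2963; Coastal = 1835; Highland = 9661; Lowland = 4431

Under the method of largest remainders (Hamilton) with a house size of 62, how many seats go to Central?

The standard divisor is 42270/62 ≈ 681.774.
Standard quotas: North 10.6414, South 14.0926, East 3.3207, West 6.2381, Central 4.3460, Coastal 2.6915, Highland 14.1704, Lowland 6.4992.
Lower quotas: North 10, South 14, East 3, West 6, Central 4, Coastal 2, Highland 14, Lowland 6 (sum 59, leaving 3 seats).
Remainders in descending order: Coastal 0.6915, North 0.6414, Lowland 0.4992, Central 0.3460, East 0.3207, West 0.2381, Highland 0.1704, South 0.0926.
The surplus seats go to Coastal, North, Lowland.
Central receives 4.

4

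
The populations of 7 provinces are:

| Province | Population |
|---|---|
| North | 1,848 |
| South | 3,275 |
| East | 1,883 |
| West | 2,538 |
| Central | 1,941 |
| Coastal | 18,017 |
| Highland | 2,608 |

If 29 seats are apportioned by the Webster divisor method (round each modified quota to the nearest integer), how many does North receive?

2

Standard divisor 32110/29 ≈ 1107.241; standard quotas: North 1.669, South 2.958, East 1.701, West 2.292, Central 1.753, Coastal 16.272, Highland 2.355.
Rounding to the nearest integer gives North 2, South 3, East 2, West 2, Central 2, Coastal 16, Highland 2 — total 29, matching the house size, so no adjustment is needed.
North receives 2.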